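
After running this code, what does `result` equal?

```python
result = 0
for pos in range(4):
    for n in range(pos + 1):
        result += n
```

Let's trace through this code step by step.

Initialize: result = 0
Entering loop: for pos in range(4):

After execution: result = 10
10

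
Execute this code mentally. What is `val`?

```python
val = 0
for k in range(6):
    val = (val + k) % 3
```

Let's trace through this code step by step.

Initialize: val = 0
Entering loop: for k in range(6):

After execution: val = 0
0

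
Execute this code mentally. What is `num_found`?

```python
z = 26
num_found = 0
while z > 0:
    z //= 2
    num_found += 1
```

Let's trace through this code step by step.

Initialize: z = 26
Initialize: num_found = 0
Entering loop: while z > 0:

After execution: num_found = 5
5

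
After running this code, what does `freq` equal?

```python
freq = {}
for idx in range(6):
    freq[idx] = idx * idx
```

Let's trace through this code step by step.

Initialize: freq = {}
Entering loop: for idx in range(6):

After execution: freq = {0: 0, 1: 1, 2: 4, 3: 9, 4: 16, 5: 25}
{0: 0, 1: 1, 2: 4, 3: 9, 4: 16, 5: 25}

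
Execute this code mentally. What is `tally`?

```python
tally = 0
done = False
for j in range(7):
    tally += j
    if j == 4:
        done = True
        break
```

Let's trace through this code step by step.

Initialize: tally = 0
Initialize: done = False
Entering loop: for j in range(7):

After execution: tally = 10
10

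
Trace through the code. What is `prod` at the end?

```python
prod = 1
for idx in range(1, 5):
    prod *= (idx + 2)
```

Let's trace through this code step by step.

Initialize: prod = 1
Entering loop: for idx in range(1, 5):

After execution: prod = 360
360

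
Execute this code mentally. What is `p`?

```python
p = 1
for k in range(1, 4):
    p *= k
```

Let's trace through this code step by step.

Initialize: p = 1
Entering loop: for k in range(1, 4):

After execution: p = 6
6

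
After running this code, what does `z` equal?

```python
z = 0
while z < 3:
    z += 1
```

Let's trace through this code step by step.

Initialize: z = 0
Entering loop: while z < 3:

After execution: z = 3
3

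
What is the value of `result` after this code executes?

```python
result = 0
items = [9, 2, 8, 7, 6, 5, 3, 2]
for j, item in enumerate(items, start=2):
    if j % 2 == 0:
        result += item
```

Let's trace through this code step by step.

Initialize: result = 0
Initialize: items = [9, 2, 8, 7, 6, 5, 3, 2]
Entering loop: for j, item in enumerate(items, start=2):

After execution: result = 26
26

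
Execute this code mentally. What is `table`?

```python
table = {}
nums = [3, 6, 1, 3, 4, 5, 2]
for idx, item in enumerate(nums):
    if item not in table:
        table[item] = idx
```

Let's trace through this code step by step.

Initialize: table = {}
Initialize: nums = [3, 6, 1, 3, 4, 5, 2]
Entering loop: for idx, item in enumerate(nums):

After execution: table = {3: 0, 6: 1, 1: 2, 4: 4, 5: 5, 2: 6}
{3: 0, 6: 1, 1: 2, 4: 4, 5: 5, 2: 6}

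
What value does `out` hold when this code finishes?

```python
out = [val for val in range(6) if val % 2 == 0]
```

Let's trace through this code step by step.

Initialize: out = [val for val in range(6) if val % 2 == 0]

After execution: out = [0, 2, 4]
[0, 2, 4]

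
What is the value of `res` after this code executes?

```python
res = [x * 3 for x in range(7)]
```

Let's trace through this code step by step.

Initialize: res = [x * 3 for x in range(7)]

After execution: res = [0, 3, 6, 9, 12, 15, 18]
[0, 3, 6, 9, 12, 15, 18]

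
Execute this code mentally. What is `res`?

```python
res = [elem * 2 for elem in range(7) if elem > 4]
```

Let's trace through this code step by step.

Initialize: res = [elem * 2 for elem in range(7) if elem > 4]

After execution: res = [10, 12]
[10, 12]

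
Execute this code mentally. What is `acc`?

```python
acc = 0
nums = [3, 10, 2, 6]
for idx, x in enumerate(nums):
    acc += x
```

Let's trace through this code step by step.

Initialize: acc = 0
Initialize: nums = [3, 10, 2, 6]
Entering loop: for idx, x in enumerate(nums):

After execution: acc = 21
21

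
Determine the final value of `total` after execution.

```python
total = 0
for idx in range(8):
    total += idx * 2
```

Let's trace through this code step by step.

Initialize: total = 0
Entering loop: for idx in range(8):

After execution: total = 56
56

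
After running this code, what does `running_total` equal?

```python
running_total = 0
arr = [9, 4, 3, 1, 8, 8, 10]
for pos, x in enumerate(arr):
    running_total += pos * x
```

Let's trace through this code step by step.

Initialize: running_total = 0
Initialize: arr = [9, 4, 3, 1, 8, 8, 10]
Entering loop: for pos, x in enumerate(arr):

After execution: running_total = 145
145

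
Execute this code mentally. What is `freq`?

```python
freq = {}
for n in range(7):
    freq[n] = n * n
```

Let's trace through this code step by step.

Initialize: freq = {}
Entering loop: for n in range(7):

After execution: freq = {0: 0, 1: 1, 2: 4, 3: 9, 4: 16, 5: 25, 6: 36}
{0: 0, 1: 1, 2: 4, 3: 9, 4: 16, 5: 25, 6: 36}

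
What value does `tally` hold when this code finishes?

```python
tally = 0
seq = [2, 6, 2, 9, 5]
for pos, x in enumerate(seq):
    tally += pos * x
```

Let's trace through this code step by step.

Initialize: tally = 0
Initialize: seq = [2, 6, 2, 9, 5]
Entering loop: for pos, x in enumerate(seq):

After execution: tally = 57
57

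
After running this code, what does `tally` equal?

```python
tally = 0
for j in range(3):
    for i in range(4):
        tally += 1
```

Let's trace through this code step by step.

Initialize: tally = 0
Entering loop: for j in range(3):

After execution: tally = 12
12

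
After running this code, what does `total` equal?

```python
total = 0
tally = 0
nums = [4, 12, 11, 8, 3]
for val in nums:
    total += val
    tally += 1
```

Let's trace through this code step by step.

Initialize: total = 0
Initialize: tally = 0
Initialize: nums = [4, 12, 11, 8, 3]
Entering loop: for val in nums:

After execution: total = 38
38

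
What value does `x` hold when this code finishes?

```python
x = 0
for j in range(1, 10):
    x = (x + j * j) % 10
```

Let's trace through this code step by step.

Initialize: x = 0
Entering loop: for j in range(1, 10):

After execution: x = 5
5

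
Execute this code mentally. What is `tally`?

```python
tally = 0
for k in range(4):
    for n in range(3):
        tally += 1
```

Let's trace through this code step by step.

Initialize: tally = 0
Entering loop: for k in range(4):

After execution: tally = 12
12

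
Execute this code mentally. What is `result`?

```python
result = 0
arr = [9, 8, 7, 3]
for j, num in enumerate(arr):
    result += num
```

Let's trace through this code step by step.

Initialize: result = 0
Initialize: arr = [9, 8, 7, 3]
Entering loop: for j, num in enumerate(arr):

After execution: result = 27
27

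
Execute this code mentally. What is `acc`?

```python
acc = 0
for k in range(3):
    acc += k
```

Let's trace through this code step by step.

Initialize: acc = 0
Entering loop: for k in range(3):

After execution: acc = 3
3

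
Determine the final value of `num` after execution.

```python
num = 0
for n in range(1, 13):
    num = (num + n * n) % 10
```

Let's trace through this code step by step.

Initialize: num = 0
Entering loop: for n in range(1, 13):

After execution: num = 0
0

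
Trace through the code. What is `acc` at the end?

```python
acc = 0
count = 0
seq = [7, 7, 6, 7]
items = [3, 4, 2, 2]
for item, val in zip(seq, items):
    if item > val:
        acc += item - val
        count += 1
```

Let's trace through this code step by step.

Initialize: acc = 0
Initialize: count = 0
Initialize: seq = [7, 7, 6, 7]
Initialize: items = [3, 4, 2, 2]
Entering loop: for item, val in zip(seq, items):

After execution: acc = 16
16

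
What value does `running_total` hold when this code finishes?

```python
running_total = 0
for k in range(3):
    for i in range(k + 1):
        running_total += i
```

Let's trace through this code step by step.

Initialize: running_total = 0
Entering loop: for k in range(3):

After execution: running_total = 4
4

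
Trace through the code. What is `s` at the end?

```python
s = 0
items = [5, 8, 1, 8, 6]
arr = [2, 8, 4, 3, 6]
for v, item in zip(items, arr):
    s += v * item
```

Let's trace through this code step by step.

Initialize: s = 0
Initialize: items = [5, 8, 1, 8, 6]
Initialize: arr = [2, 8, 4, 3, 6]
Entering loop: for v, item in zip(items, arr):

After execution: s = 138
138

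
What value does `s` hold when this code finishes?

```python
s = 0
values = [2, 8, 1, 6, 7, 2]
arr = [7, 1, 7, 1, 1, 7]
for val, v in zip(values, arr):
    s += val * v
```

Let's trace through this code step by step.

Initialize: s = 0
Initialize: values = [2, 8, 1, 6, 7, 2]
Initialize: arr = [7, 1, 7, 1, 1, 7]
Entering loop: for val, v in zip(values, arr):

After execution: s = 56
56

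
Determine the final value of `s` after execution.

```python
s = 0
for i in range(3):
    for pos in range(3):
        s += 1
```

Let's trace through this code step by step.

Initialize: s = 0
Entering loop: for i in range(3):

After execution: s = 9
9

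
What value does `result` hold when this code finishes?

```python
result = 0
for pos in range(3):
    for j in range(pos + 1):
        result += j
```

Let's trace through this code step by step.

Initialize: result = 0
Entering loop: for pos in range(3):

After execution: result = 4
4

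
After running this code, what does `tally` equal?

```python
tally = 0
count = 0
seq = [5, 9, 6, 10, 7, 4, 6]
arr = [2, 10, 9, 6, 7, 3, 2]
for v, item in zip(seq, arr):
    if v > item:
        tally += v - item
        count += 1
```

Let's trace through this code step by step.

Initialize: tally = 0
Initialize: count = 0
Initialize: seq = [5, 9, 6, 10, 7, 4, 6]
Initialize: arr = [2, 10, 9, 6, 7, 3, 2]
Entering loop: for v, item in zip(seq, arr):

After execution: tally = 12
12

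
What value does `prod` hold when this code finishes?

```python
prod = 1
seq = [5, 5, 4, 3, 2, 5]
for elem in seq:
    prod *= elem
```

Let's trace through this code step by step.

Initialize: prod = 1
Initialize: seq = [5, 5, 4, 3, 2, 5]
Entering loop: for elem in seq:

After execution: prod = 3000
3000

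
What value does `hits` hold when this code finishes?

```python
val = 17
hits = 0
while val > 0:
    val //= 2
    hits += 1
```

Let's trace through this code step by step.

Initialize: val = 17
Initialize: hits = 0
Entering loop: while val > 0:

After execution: hits = 5
5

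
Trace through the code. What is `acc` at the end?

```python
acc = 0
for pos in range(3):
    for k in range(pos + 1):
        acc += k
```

Let's trace through this code step by step.

Initialize: acc = 0
Entering loop: for pos in range(3):

After execution: acc = 4
4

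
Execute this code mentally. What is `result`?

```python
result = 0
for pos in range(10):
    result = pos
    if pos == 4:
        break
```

Let's trace through this code step by step.

Initialize: result = 0
Entering loop: for pos in range(10):

After execution: result = 4
4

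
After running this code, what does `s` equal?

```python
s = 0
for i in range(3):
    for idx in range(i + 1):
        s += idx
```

Let's trace through this code step by step.

Initialize: s = 0
Entering loop: for i in range(3):

After execution: s = 4
4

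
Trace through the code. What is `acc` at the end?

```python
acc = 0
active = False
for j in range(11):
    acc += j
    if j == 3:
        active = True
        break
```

Let's trace through this code step by step.

Initialize: acc = 0
Initialize: active = False
Entering loop: for j in range(11):

After execution: acc = 6
6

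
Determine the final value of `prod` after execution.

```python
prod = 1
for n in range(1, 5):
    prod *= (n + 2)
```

Let's trace through this code step by step.

Initialize: prod = 1
Entering loop: for n in range(1, 5):

After execution: prod = 360
360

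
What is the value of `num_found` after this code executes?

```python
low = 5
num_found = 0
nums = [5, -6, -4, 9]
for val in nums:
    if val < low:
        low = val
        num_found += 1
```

Let's trace through this code step by step.

Initialize: low = 5
Initialize: num_found = 0
Initialize: nums = [5, -6, -4, 9]
Entering loop: for val in nums:

After execution: num_found = 1
1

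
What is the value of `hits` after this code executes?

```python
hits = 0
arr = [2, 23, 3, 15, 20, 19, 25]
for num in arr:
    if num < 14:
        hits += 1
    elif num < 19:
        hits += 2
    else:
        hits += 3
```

Let's trace through this code step by step.

Initialize: hits = 0
Initialize: arr = [2, 23, 3, 15, 20, 19, 25]
Entering loop: for num in arr:

After execution: hits = 16
16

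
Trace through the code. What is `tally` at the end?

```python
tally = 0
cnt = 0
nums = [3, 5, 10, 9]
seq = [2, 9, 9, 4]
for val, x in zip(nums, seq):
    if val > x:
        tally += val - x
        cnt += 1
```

Let's trace through this code step by step.

Initialize: tally = 0
Initialize: cnt = 0
Initialize: nums = [3, 5, 10, 9]
Initialize: seq = [2, 9, 9, 4]
Entering loop: for val, x in zip(nums, seq):

After execution: tally = 7
7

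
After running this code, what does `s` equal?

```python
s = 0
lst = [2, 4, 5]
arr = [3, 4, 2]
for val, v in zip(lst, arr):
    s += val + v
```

Let's trace through this code step by step.

Initialize: s = 0
Initialize: lst = [2, 4, 5]
Initialize: arr = [3, 4, 2]
Entering loop: for val, v in zip(lst, arr):

After execution: s = 20
20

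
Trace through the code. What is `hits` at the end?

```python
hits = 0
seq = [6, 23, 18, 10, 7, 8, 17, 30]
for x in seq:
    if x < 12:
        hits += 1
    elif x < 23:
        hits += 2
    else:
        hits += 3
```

Let's trace through this code step by step.

Initialize: hits = 0
Initialize: seq = [6, 23, 18, 10, 7, 8, 17, 30]
Entering loop: for x in seq:

After execution: hits = 14
14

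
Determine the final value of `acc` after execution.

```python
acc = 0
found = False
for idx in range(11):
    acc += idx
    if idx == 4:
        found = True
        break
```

Let's trace through this code step by step.

Initialize: acc = 0
Initialize: found = False
Entering loop: for idx in range(11):

After execution: acc = 10
10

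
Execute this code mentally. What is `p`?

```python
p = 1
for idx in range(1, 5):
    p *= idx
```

Let's trace through this code step by step.

Initialize: p = 1
Entering loop: for idx in range(1, 5):

After execution: p = 24
24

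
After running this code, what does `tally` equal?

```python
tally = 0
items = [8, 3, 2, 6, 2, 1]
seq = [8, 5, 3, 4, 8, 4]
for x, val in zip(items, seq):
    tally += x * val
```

Let's trace through this code step by step.

Initialize: tally = 0
Initialize: items = [8, 3, 2, 6, 2, 1]
Initialize: seq = [8, 5, 3, 4, 8, 4]
Entering loop: for x, val in zip(items, seq):

After execution: tally = 129
129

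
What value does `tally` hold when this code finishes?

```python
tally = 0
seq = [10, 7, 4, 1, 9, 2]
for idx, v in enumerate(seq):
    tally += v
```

Let's trace through this code step by step.

Initialize: tally = 0
Initialize: seq = [10, 7, 4, 1, 9, 2]
Entering loop: for idx, v in enumerate(seq):

After execution: tally = 33
33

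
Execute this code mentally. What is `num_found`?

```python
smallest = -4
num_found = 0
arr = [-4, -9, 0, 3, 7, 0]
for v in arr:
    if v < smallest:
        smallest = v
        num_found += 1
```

Let's trace through this code step by step.

Initialize: smallest = -4
Initialize: num_found = 0
Initialize: arr = [-4, -9, 0, 3, 7, 0]
Entering loop: for v in arr:

After execution: num_found = 1
1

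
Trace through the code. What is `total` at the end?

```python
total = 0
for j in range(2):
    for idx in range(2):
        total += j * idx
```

Let's trace through this code step by step.

Initialize: total = 0
Entering loop: for j in range(2):

After execution: total = 1
1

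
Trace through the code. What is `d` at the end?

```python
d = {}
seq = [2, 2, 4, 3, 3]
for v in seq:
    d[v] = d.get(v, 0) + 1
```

Let's trace through this code step by step.

Initialize: d = {}
Initialize: seq = [2, 2, 4, 3, 3]
Entering loop: for v in seq:

After execution: d = {2: 2, 4: 1, 3: 2}
{2: 2, 4: 1, 3: 2}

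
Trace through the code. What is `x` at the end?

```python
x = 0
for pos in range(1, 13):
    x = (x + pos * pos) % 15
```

Let's trace through this code step by step.

Initialize: x = 0
Entering loop: for pos in range(1, 13):

After execution: x = 5
5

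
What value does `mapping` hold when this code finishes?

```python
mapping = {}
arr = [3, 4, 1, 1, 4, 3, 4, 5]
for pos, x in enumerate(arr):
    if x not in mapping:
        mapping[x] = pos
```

Let's trace through this code step by step.

Initialize: mapping = {}
Initialize: arr = [3, 4, 1, 1, 4, 3, 4, 5]
Entering loop: for pos, x in enumerate(arr):

After execution: mapping = {3: 0, 4: 1, 1: 2, 5: 7}
{3: 0, 4: 1, 1: 2, 5: 7}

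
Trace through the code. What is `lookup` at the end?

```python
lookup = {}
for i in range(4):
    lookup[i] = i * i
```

Let's trace through this code step by step.

Initialize: lookup = {}
Entering loop: for i in range(4):

After execution: lookup = {0: 0, 1: 1, 2: 4, 3: 9}
{0: 0, 1: 1, 2: 4, 3: 9}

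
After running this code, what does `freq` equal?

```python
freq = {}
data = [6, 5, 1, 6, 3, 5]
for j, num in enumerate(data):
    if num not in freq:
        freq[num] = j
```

Let's trace through this code step by step.

Initialize: freq = {}
Initialize: data = [6, 5, 1, 6, 3, 5]
Entering loop: for j, num in enumerate(data):

After execution: freq = {6: 0, 5: 1, 1: 2, 3: 4}
{6: 0, 5: 1, 1: 2, 3: 4}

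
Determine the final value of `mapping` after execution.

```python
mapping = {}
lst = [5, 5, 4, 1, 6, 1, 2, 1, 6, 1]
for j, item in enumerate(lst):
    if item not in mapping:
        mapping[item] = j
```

Let's trace through this code step by step.

Initialize: mapping = {}
Initialize: lst = [5, 5, 4, 1, 6, 1, 2, 1, 6, 1]
Entering loop: for j, item in enumerate(lst):

After execution: mapping = {5: 0, 4: 2, 1: 3, 6: 4, 2: 6}
{5: 0, 4: 2, 1: 3, 6: 4, 2: 6}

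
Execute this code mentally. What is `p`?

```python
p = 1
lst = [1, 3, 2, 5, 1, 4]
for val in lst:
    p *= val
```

Let's trace through this code step by step.

Initialize: p = 1
Initialize: lst = [1, 3, 2, 5, 1, 4]
Entering loop: for val in lst:

After execution: p = 120
120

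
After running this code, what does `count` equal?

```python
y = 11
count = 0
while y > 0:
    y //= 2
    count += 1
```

Let's trace through this code step by step.

Initialize: y = 11
Initialize: count = 0
Entering loop: while y > 0:

After execution: count = 4
4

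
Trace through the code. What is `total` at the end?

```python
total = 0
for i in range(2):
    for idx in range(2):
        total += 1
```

Let's trace through this code step by step.

Initialize: total = 0
Entering loop: for i in range(2):

After execution: total = 4
4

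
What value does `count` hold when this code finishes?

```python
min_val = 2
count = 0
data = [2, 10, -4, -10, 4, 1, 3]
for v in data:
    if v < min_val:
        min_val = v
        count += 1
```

Let's trace through this code step by step.

Initialize: min_val = 2
Initialize: count = 0
Initialize: data = [2, 10, -4, -10, 4, 1, 3]
Entering loop: for v in data:

After execution: count = 2
2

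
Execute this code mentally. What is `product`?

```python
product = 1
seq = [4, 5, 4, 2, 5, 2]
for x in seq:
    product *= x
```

Let's trace through this code step by step.

Initialize: product = 1
Initialize: seq = [4, 5, 4, 2, 5, 2]
Entering loop: for x in seq:

After execution: product = 1600
1600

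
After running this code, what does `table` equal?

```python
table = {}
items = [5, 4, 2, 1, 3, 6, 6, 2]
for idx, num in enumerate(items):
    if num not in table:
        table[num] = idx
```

Let's trace through this code step by step.

Initialize: table = {}
Initialize: items = [5, 4, 2, 1, 3, 6, 6, 2]
Entering loop: for idx, num in enumerate(items):

After execution: table = {5: 0, 4: 1, 2: 2, 1: 3, 3: 4, 6: 5}
{5: 0, 4: 1, 2: 2, 1: 3, 3: 4, 6: 5}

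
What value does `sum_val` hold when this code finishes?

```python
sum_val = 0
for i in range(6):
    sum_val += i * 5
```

Let's trace through this code step by step.

Initialize: sum_val = 0
Entering loop: for i in range(6):

After execution: sum_val = 75
75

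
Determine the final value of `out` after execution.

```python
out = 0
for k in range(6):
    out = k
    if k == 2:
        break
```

Let's trace through this code step by step.

Initialize: out = 0
Entering loop: for k in range(6):

After execution: out = 2
2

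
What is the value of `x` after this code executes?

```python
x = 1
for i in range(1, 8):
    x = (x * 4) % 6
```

Let's trace through this code step by step.

Initialize: x = 1
Entering loop: for i in range(1, 8):

After execution: x = 4
4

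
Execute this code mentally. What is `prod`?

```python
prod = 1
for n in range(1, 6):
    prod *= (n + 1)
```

Let's trace through this code step by step.

Initialize: prod = 1
Entering loop: for n in range(1, 6):

After execution: prod = 720
720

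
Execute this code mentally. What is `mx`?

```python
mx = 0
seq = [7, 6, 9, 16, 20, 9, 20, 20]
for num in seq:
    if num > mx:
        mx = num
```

Let's trace through this code step by step.

Initialize: mx = 0
Initialize: seq = [7, 6, 9, 16, 20, 9, 20, 20]
Entering loop: for num in seq:

After execution: mx = 20
20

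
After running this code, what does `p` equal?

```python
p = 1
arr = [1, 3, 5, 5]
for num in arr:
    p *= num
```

Let's trace through this code step by step.

Initialize: p = 1
Initialize: arr = [1, 3, 5, 5]
Entering loop: for num in arr:

After execution: p = 75
75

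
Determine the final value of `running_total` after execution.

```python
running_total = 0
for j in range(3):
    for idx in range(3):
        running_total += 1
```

Let's trace through this code step by step.

Initialize: running_total = 0
Entering loop: for j in range(3):

After execution: running_total = 9
9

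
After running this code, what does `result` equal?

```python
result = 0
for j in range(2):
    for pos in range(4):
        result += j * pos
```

Let's trace through this code step by step.

Initialize: result = 0
Entering loop: for j in range(2):

After execution: result = 6
6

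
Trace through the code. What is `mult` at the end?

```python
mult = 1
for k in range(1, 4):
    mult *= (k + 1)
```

Let's trace through this code step by step.

Initialize: mult = 1
Entering loop: for k in range(1, 4):

After execution: mult = 24
24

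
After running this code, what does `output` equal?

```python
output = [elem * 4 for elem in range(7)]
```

Let's trace through this code step by step.

Initialize: output = [elem * 4 for elem in range(7)]

After execution: output = [0, 4, 8, 12, 16, 20, 24]
[0, 4, 8, 12, 16, 20, 24]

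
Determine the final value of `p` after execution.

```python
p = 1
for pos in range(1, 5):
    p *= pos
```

Let's trace through this code step by step.

Initialize: p = 1
Entering loop: for pos in range(1, 5):

After execution: p = 24
24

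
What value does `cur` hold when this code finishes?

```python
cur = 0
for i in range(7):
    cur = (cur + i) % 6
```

Let's trace through this code step by step.

Initialize: cur = 0
Entering loop: for i in range(7):

After execution: cur = 3
3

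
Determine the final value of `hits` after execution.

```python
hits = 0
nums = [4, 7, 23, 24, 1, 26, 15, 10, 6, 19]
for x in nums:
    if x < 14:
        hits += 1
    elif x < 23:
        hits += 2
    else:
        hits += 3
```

Let's trace through this code step by step.

Initialize: hits = 0
Initialize: nums = [4, 7, 23, 24, 1, 26, 15, 10, 6, 19]
Entering loop: for x in nums:

After execution: hits = 18
18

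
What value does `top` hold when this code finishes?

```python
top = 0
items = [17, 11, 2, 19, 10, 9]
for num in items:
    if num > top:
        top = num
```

Let's trace through this code step by step.

Initialize: top = 0
Initialize: items = [17, 11, 2, 19, 10, 9]
Entering loop: for num in items:

After execution: top = 19
19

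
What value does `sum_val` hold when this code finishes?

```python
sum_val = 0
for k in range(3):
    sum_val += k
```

Let's trace through this code step by step.

Initialize: sum_val = 0
Entering loop: for k in range(3):

After execution: sum_val = 3
3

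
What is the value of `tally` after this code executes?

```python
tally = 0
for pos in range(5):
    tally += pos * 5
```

Let's trace through this code step by step.

Initialize: tally = 0
Entering loop: for pos in range(5):

After execution: tally = 50
50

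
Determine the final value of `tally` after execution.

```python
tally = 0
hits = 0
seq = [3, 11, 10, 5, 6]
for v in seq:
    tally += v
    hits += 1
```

Let's trace through this code step by step.

Initialize: tally = 0
Initialize: hits = 0
Initialize: seq = [3, 11, 10, 5, 6]
Entering loop: for v in seq:

After execution: tally = 35
35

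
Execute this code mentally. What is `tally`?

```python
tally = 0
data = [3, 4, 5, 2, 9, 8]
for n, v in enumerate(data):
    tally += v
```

Let's trace through this code step by step.

Initialize: tally = 0
Initialize: data = [3, 4, 5, 2, 9, 8]
Entering loop: for n, v in enumerate(data):

After execution: tally = 31
31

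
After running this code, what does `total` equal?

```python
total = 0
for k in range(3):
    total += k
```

Let's trace through this code step by step.

Initialize: total = 0
Entering loop: for k in range(3):

After execution: total = 3
3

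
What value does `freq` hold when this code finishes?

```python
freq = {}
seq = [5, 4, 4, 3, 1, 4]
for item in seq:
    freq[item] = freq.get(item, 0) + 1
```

Let's trace through this code step by step.

Initialize: freq = {}
Initialize: seq = [5, 4, 4, 3, 1, 4]
Entering loop: for item in seq:

After execution: freq = {5: 1, 4: 3, 3: 1, 1: 1}
{5: 1, 4: 3, 3: 1, 1: 1}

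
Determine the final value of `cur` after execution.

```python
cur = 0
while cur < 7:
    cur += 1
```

Let's trace through this code step by step.

Initialize: cur = 0
Entering loop: while cur < 7:

After execution: cur = 7
7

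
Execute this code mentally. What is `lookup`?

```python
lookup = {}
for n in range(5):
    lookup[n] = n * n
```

Let's trace through this code step by step.

Initialize: lookup = {}
Entering loop: for n in range(5):

After execution: lookup = {0: 0, 1: 1, 2: 4, 3: 9, 4: 16}
{0: 0, 1: 1, 2: 4, 3: 9, 4: 16}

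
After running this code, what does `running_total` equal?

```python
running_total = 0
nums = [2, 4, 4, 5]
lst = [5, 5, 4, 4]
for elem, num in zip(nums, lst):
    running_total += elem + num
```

Let's trace through this code step by step.

Initialize: running_total = 0
Initialize: nums = [2, 4, 4, 5]
Initialize: lst = [5, 5, 4, 4]
Entering loop: for elem, num in zip(nums, lst):

After execution: running_total = 33
33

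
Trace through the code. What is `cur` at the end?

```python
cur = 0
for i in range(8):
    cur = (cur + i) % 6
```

Let's trace through this code step by step.

Initialize: cur = 0
Entering loop: for i in range(8):

After execution: cur = 4
4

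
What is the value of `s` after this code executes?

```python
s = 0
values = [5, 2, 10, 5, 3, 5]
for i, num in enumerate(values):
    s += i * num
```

Let's trace through this code step by step.

Initialize: s = 0
Initialize: values = [5, 2, 10, 5, 3, 5]
Entering loop: for i, num in enumerate(values):

After execution: s = 74
74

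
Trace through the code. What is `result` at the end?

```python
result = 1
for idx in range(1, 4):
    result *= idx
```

Let's trace through this code step by step.

Initialize: result = 1
Entering loop: for idx in range(1, 4):

After execution: result = 6
6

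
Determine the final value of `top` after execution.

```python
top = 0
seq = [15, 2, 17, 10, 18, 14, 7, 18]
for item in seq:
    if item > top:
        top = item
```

Let's trace through this code step by step.

Initialize: top = 0
Initialize: seq = [15, 2, 17, 10, 18, 14, 7, 18]
Entering loop: for item in seq:

After execution: top = 18
18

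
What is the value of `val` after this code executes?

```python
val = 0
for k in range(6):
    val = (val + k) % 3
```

Let's trace through this code step by step.

Initialize: val = 0
Entering loop: for k in range(6):

After execution: val = 0
0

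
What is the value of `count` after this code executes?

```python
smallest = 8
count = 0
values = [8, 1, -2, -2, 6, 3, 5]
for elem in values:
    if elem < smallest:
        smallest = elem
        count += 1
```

Let's trace through this code step by step.

Initialize: smallest = 8
Initialize: count = 0
Initialize: values = [8, 1, -2, -2, 6, 3, 5]
Entering loop: for elem in values:

After execution: count = 2
2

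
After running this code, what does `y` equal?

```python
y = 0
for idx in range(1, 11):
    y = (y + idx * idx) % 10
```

Let's trace through this code step by step.

Initialize: y = 0
Entering loop: for idx in range(1, 11):

After execution: y = 5
5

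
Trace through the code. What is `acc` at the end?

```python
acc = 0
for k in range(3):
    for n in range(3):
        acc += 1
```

Let's trace through this code step by step.

Initialize: acc = 0
Entering loop: for k in range(3):

After execution: acc = 9
9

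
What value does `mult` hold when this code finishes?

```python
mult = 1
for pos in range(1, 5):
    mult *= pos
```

Let's trace through this code step by step.

Initialize: mult = 1
Entering loop: for pos in range(1, 5):

After execution: mult = 24
24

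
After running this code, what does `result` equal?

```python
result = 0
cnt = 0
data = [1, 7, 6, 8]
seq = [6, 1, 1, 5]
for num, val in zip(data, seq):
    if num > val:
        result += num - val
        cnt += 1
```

Let's trace through this code step by step.

Initialize: result = 0
Initialize: cnt = 0
Initialize: data = [1, 7, 6, 8]
Initialize: seq = [6, 1, 1, 5]
Entering loop: for num, val in zip(data, seq):

After execution: result = 14
14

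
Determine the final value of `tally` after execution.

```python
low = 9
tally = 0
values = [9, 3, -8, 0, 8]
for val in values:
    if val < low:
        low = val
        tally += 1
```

Let's trace through this code step by step.

Initialize: low = 9
Initialize: tally = 0
Initialize: values = [9, 3, -8, 0, 8]
Entering loop: for val in values:

After execution: tally = 2
2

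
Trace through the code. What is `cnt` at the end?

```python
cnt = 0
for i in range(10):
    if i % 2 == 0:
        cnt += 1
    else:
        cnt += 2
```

Let's trace through this code step by step.

Initialize: cnt = 0
Entering loop: for i in range(10):

After execution: cnt = 15
15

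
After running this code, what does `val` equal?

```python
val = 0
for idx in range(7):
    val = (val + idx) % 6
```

Let's trace through this code step by step.

Initialize: val = 0
Entering loop: for idx in range(7):

After execution: val = 3
3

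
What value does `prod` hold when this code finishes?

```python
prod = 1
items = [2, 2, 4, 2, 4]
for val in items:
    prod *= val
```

Let's trace through this code step by step.

Initialize: prod = 1
Initialize: items = [2, 2, 4, 2, 4]
Entering loop: for val in items:

After execution: prod = 128
128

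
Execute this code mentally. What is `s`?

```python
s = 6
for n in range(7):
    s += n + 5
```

Let's trace through this code step by step.

Initialize: s = 6
Entering loop: for n in range(7):

After execution: s = 62
62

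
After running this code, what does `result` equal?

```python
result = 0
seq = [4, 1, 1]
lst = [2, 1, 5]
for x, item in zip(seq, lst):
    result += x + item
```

Let's trace through this code step by step.

Initialize: result = 0
Initialize: seq = [4, 1, 1]
Initialize: lst = [2, 1, 5]
Entering loop: for x, item in zip(seq, lst):

After execution: result = 14
14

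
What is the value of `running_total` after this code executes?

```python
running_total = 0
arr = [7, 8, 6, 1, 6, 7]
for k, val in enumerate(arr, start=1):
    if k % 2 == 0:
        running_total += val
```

Let's trace through this code step by step.

Initialize: running_total = 0
Initialize: arr = [7, 8, 6, 1, 6, 7]
Entering loop: for k, val in enumerate(arr, start=1):

After execution: running_total = 16
16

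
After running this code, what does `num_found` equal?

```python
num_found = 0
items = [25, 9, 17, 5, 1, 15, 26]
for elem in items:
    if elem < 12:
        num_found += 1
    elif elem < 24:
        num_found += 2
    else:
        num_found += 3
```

Let's trace through this code step by step.

Initialize: num_found = 0
Initialize: items = [25, 9, 17, 5, 1, 15, 26]
Entering loop: for elem in items:

After execution: num_found = 13
13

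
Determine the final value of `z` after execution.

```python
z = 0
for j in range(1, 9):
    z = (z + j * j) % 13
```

Let's trace through this code step by step.

Initialize: z = 0
Entering loop: for j in range(1, 9):

After execution: z = 9
9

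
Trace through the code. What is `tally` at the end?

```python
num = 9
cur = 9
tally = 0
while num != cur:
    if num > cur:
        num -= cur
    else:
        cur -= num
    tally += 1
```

Let's trace through this code step by step.

Initialize: num = 9
Initialize: cur = 9
Initialize: tally = 0
Entering loop: while num != cur:

After execution: tally = 0
0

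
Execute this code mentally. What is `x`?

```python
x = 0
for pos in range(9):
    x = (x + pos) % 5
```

Let's trace through this code step by step.

Initialize: x = 0
Entering loop: for pos in range(9):

After execution: x = 1
1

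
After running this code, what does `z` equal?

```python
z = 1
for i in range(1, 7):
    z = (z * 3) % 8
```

Let's trace through this code step by step.

Initialize: z = 1
Entering loop: for i in range(1, 7):

After execution: z = 1
1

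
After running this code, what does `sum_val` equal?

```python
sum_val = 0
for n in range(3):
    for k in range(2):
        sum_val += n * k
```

Let's trace through this code step by step.

Initialize: sum_val = 0
Entering loop: for n in range(3):

After execution: sum_val = 3
3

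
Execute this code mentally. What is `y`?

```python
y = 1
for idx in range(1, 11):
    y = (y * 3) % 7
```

Let's trace through this code step by step.

Initialize: y = 1
Entering loop: for idx in range(1, 11):

After execution: y = 4
4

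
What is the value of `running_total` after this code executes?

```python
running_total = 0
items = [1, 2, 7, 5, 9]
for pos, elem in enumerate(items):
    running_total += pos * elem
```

Let's trace through this code step by step.

Initialize: running_total = 0
Initialize: items = [1, 2, 7, 5, 9]
Entering loop: for pos, elem in enumerate(items):

After execution: running_total = 67
67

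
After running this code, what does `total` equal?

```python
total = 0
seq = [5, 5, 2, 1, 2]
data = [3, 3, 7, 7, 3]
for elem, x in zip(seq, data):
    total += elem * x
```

Let's trace through this code step by step.

Initialize: total = 0
Initialize: seq = [5, 5, 2, 1, 2]
Initialize: data = [3, 3, 7, 7, 3]
Entering loop: for elem, x in zip(seq, data):

After execution: total = 57
57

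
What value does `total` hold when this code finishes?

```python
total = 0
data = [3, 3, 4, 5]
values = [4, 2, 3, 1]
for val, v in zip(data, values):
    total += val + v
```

Let's trace through this code step by step.

Initialize: total = 0
Initialize: data = [3, 3, 4, 5]
Initialize: values = [4, 2, 3, 1]
Entering loop: for val, v in zip(data, values):

After execution: total = 25
25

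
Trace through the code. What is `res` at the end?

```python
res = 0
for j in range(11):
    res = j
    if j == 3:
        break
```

Let's trace through this code step by step.

Initialize: res = 0
Entering loop: for j in range(11):

After execution: res = 3
3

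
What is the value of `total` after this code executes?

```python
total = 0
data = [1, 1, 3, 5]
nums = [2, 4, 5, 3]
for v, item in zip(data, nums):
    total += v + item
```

Let's trace through this code step by step.

Initialize: total = 0
Initialize: data = [1, 1, 3, 5]
Initialize: nums = [2, 4, 5, 3]
Entering loop: for v, item in zip(data, nums):

After execution: total = 24
24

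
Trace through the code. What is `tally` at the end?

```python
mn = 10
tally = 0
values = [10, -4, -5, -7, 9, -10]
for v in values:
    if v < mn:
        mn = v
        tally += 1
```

Let's trace through this code step by step.

Initialize: mn = 10
Initialize: tally = 0
Initialize: values = [10, -4, -5, -7, 9, -10]
Entering loop: for v in values:

After execution: tally = 4
4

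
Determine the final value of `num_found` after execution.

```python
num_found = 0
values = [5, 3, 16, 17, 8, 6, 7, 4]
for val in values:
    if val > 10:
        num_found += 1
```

Let's trace through this code step by step.

Initialize: num_found = 0
Initialize: values = [5, 3, 16, 17, 8, 6, 7, 4]
Entering loop: for val in values:

After execution: num_found = 2
2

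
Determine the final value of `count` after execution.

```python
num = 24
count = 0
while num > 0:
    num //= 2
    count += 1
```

Let's trace through this code step by step.

Initialize: num = 24
Initialize: count = 0
Entering loop: while num > 0:

After execution: count = 5
5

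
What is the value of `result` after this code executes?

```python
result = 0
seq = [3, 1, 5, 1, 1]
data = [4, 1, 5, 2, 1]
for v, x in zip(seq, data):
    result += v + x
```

Let's trace through this code step by step.

Initialize: result = 0
Initialize: seq = [3, 1, 5, 1, 1]
Initialize: data = [4, 1, 5, 2, 1]
Entering loop: for v, x in zip(seq, data):

After execution: result = 24
24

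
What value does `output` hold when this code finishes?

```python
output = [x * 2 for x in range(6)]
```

Let's trace through this code step by step.

Initialize: output = [x * 2 for x in range(6)]

After execution: output = [0, 2, 4, 6, 8, 10]
[0, 2, 4, 6, 8, 10]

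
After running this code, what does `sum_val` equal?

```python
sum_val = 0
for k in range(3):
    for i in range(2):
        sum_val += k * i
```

Let's trace through this code step by step.

Initialize: sum_val = 0
Entering loop: for k in range(3):

After execution: sum_val = 3
3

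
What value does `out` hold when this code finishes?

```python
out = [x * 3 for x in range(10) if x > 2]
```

Let's trace through this code step by step.

Initialize: out = [x * 3 for x in range(10) if x > 2]

After execution: out = [9, 12, 15, 18, 21, 24, 27]
[9, 12, 15, 18, 21, 24, 27]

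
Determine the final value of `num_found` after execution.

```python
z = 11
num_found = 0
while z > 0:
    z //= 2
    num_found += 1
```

Let's trace through this code step by step.

Initialize: z = 11
Initialize: num_found = 0
Entering loop: while z > 0:

After execution: num_found = 4
4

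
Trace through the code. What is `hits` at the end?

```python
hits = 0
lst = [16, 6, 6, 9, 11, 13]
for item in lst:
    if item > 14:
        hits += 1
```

Let's trace through this code step by step.

Initialize: hits = 0
Initialize: lst = [16, 6, 6, 9, 11, 13]
Entering loop: for item in lst:

After execution: hits = 1
1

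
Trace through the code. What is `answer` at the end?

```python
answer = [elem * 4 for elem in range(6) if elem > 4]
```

Let's trace through this code step by step.

Initialize: answer = [elem * 4 for elem in range(6) if elem > 4]

After execution: answer = [20]
[20]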